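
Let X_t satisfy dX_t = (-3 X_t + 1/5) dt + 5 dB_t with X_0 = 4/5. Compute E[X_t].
E[X_t] = 1/15 + 11*exp(-3*t)/15

Taking expectations and using E[dB_t] = 0, the mean m(t) = E[X_t] satisfies the ODE m'(t) = a m(t) + b with m(0) = x_0. With a = -3, b = 1/5, x_0 = 4/5, the solution is
  m(t) = x_0 * exp(a t) + (b/a) * (exp(a t) - 1)
       = (4/5) * exp((-3) t) + ((1/5)/(-3)) * (exp((-3) t) - 1)
       = 1/15 + 11*exp(-3*t)/15.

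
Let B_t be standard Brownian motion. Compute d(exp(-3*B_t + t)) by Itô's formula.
d(exp(-3*B_t + t)) = (11*exp(-3*B_t + t)/2) dt + (-3*exp(-3*B_t + t)) dB_t

Itô's formula for f(t, x): d f(t, B_t) = (f_t + (1/2) f_xx) dt + f_x dB_t. Compute partials of f(t, x) = exp(t - 3*x):
  f_t(t,x)  = exp(t - 3*x)
  f_x(t,x)  = -3*exp(t - 3*x)
  f_xx(t,x) = 9*exp(t - 3*x)
Assemble drift = f_t + (1/2) f_xx = 11*exp(t - 3*x)/2 and diffusion = f_x = -3*exp(t - 3*x). Substituting x = B_t:
  d(exp(-3*B_t + t)) = (11*exp(-3*B_t + t)/2) dt + (-3*exp(-3*B_t + t)) dB_t.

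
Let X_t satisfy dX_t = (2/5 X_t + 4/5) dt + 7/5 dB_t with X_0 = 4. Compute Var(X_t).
Var(X_t) = 49*exp(4*t/5)/20 - 49/20

The variance V(t) = Var(X_t) satisfies V'(t) = 2 a V(t) + c^2 with V(0) = 0 (drift coefficient is linear in X, diffusion is constant). With a = 2/5, c = 7/5, the solution is
  V(t) = (c^2 / (2 a)) * (exp(2 a t) - 1)
       = ((7/5)^2 / (2*(2/5))) * (exp((4/5) t) - 1)
       = 49*exp(4*t/5)/20 - 49/20.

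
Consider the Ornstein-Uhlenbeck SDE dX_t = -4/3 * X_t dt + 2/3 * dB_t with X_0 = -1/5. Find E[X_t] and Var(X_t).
E[X_t] = -exp(-4*t/3)/5; Var(X_t) = 1/6 - exp(-8*t/3)/6

The OU SDE dX = -theta X dt + sigma dB admits the integrating factor exp(theta t): d(exp(theta t) X_t) = sigma exp(theta t) dB_t. Integrating from 0 to t:
  X_t = x_0 * exp(-theta t) + sigma * int_0^t exp(-theta (t-s)) dB_s.
The Itô integral has mean 0 and (by the Itô isometry) variance sigma^2 * int_0^t exp(-2 theta (t - s)) ds = sigma^2 * (1 - exp(-2 theta t)) / (2 theta).
With theta = 4/3, sigma = 2/3, x_0 = -1/5:
  E[X_t] = -1/5 * exp(-4/3 t) = -exp(-4*t/3)/5
  Var(X_t) = (2/3)^2 * (1 - exp(-2*4/3 t)) / (2 * 4/3) = 1/6 - exp(-8*t/3)/6.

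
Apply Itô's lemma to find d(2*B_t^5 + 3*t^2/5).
d(2*B_t^5 + 3*t^2/5) = (20*B_t^3 + 6*t/5) dt + (10*B_t^4) dB_t

Itô's formula for f(t, x): d f(t, B_t) = (f_t + (1/2) f_xx) dt + f_x dB_t. Compute partials of f(t, x) = 3*t^2/5 + 2*x^5:
  f_t(t,x)  = 6*t/5
  f_x(t,x)  = 10*x^4
  f_xx(t,x) = 40*x^3
Assemble drift = f_t + (1/2) f_xx = 6*t/5 + 20*x^3 and diffusion = f_x = 10*x^4. Substituting x = B_t:
  d(2*B_t^5 + 3*t^2/5) = (20*B_t^3 + 6*t/5) dt + (10*B_t^4) dB_t.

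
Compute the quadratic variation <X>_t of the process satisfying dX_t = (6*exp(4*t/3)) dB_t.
<X>_t = 27*exp(8*t/3)/2 - 27/2

For an Itô process dX_t = a(t) dt + b(t) dB_t, the quadratic variation is <X>_t = int_0^t b(s)^2 ds (the drift term does not contribute). Here b(s) = 6*exp(4*s/3), so
  b(s)^2 = 36*exp(8*s/3).
Integrating from 0 to t:
  <X>_t = int_0^t (36*exp(8*s/3)) ds = 27*exp(8*t/3)/2 - 27/2.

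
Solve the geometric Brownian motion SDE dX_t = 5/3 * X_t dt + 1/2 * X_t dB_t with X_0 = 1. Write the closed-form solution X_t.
X_t = 1 * exp((37/24) * t + (1/2) * B_t)

For GBM dX = mu X dt + sigma X dB with X_0 = x_0, apply Itô to Y = log X: dY = (mu - sigma^2/2) dt + sigma dB, so Y_t = log(x_0) + (mu - sigma^2/2) t + sigma B_t and hence X_t = x_0 * exp((mu - sigma^2/2) t + sigma B_t).
With mu = 5/3, sigma = 1/2, x_0 = 1, this gives:
  X_t = 1 * exp((37/24) * t + (1/2) * B_t).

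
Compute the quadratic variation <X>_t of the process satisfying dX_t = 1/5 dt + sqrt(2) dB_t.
<X>_t = 2*t

For an Itô process dX_t = a(t) dt + b(t) dB_t, the quadratic variation is <X>_t = int_0^t b(s)^2 ds (the drift term does not contribute). Here b(s) = sqrt(2), so
  b(s)^2 = 2.
Integrating from 0 to t:
  <X>_t = int_0^t (2) ds = 2*t.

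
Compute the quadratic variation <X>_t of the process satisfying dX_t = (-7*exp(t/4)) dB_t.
<X>_t = 98*exp(t/2) - 98

For an Itô process dX_t = a(t) dt + b(t) dB_t, the quadratic variation is <X>_t = int_0^t b(s)^2 ds (the drift term does not contribute). Here b(s) = -7*exp(s/4), so
  b(s)^2 = 49*exp(s/2).
Integrating from 0 to t:
  <X>_t = int_0^t (49*exp(s/2)) ds = 98*exp(t/2) - 98.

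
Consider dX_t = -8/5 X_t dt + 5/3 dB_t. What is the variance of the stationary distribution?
lim Var(X_t) = 125/144

The OU SDE dX = -theta X dt + sigma dB admits the integrating factor exp(theta t): d(exp(theta t) X_t) = sigma exp(theta t) dB_t. Integrating from 0 to t gives X_t = x_0 * exp(-theta t) + sigma * int_0^t exp(-theta (t-s)) dB_s for any initial x_0. The Itô integral has variance (by the Itô isometry) sigma^2 * int_0^t exp(-2 theta (t - s)) ds = sigma^2 * (1 - exp(-2 theta t)) / (2 theta), independent of x_0.
With theta = 8/5, sigma = 5/3:
  Var(X_t) = (5/3)^2 * (1 - exp(-2*8/5 t)) / (2 * 8/5) = 125/144 - 125*exp(-16*t/5)/144.
As t -> infinity, exp(-2*8/5 t) -> 0, so the stationary variance is sigma^2 / (2 theta) = 125/144.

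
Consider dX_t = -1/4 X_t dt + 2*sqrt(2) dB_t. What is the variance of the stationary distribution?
lim Var(X_t) = 16

The OU SDE dX = -theta X dt + sigma dB admits the integrating factor exp(theta t): d(exp(theta t) X_t) = sigma exp(theta t) dB_t. Integrating from 0 to t gives X_t = x_0 * exp(-theta t) + sigma * int_0^t exp(-theta (t-s)) dB_s for any initial x_0. The Itô integral has variance (by the Itô isometry) sigma^2 * int_0^t exp(-2 theta (t - s)) ds = sigma^2 * (1 - exp(-2 theta t)) / (2 theta), independent of x_0.
With theta = 1/4, sigma = 2*sqrt(2):
  Var(X_t) = (2*sqrt(2))^2 * (1 - exp(-2*1/4 t)) / (2 * 1/4) = 16 - 16*exp(-t/2).
As t -> infinity, exp(-2*1/4 t) -> 0, so the stationary variance is sigma^2 / (2 theta) = 16.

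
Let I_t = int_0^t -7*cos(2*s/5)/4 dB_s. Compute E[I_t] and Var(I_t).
E[I_t] = 0; Var(I_t) = 49*t/32 + 245*sin(4*t/5)/128

The Itô integral of a deterministic integrand f(s) has mean 0 because each increment f(s) * (B_{s+ds} - B_s) has mean 0. By the Itô isometry:
  Var( int_0^t f(s) dB_s ) = E[ (int_0^t f(s) dB_s)^2 ] = int_0^t f(s)^2 ds.
Here f(s) = -7*cos(2*s/5)/4, so f(s)^2 = 49*cos(2*s/5)^2/16. Integrate:
  int_0^t (49*cos(2*s/5)^2/16) ds = 49*t/32 + 245*sin(4*t/5)/128.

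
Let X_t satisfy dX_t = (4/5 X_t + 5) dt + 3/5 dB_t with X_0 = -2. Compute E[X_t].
E[X_t] = 17*exp(4*t/5)/4 - 25/4

Taking expectations and using E[dB_t] = 0, the mean m(t) = E[X_t] satisfies the ODE m'(t) = a m(t) + b with m(0) = x_0. With a = 4/5, b = 5, x_0 = -2, the solution is
  m(t) = x_0 * exp(a t) + (b/a) * (exp(a t) - 1)
       = (-2) * exp((4/5) t) + (5/(4/5)) * (exp((4/5) t) - 1)
       = 17*exp(4*t/5)/4 - 25/4.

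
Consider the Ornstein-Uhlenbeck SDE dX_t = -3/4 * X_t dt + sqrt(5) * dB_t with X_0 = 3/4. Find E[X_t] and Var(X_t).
E[X_t] = 3*exp(-3*t/4)/4; Var(X_t) = 10/3 - 10*exp(-3*t/2)/3

The OU SDE dX = -theta X dt + sigma dB admits the integrating factor exp(theta t): d(exp(theta t) X_t) = sigma exp(theta t) dB_t. Integrating from 0 to t:
  X_t = x_0 * exp(-theta t) + sigma * int_0^t exp(-theta (t-s)) dB_s.
The Itô integral has mean 0 and (by the Itô isometry) variance sigma^2 * int_0^t exp(-2 theta (t - s)) ds = sigma^2 * (1 - exp(-2 theta t)) / (2 theta).
With theta = 3/4, sigma = sqrt(5), x_0 = 3/4:
  E[X_t] = 3/4 * exp(-3/4 t) = 3*exp(-3*t/4)/4
  Var(X_t) = (sqrt(5))^2 * (1 - exp(-2*3/4 t)) / (2 * 3/4) = 10/3 - 10*exp(-3*t/2)/3.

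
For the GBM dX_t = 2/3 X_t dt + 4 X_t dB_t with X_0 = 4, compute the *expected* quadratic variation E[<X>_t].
E[<X>_t] = 192*exp(52*t/3)/13 - 192/13

<X>_t = int_0^t (4 * X_s)^2 ds. Taking expectation inside the integral: E[<X>_t] = 4^2 * int_0^t E[X_s^2] ds. For GBM, E[X_s^2] = x_0^2 * exp((2 mu + sigma^2) s). Integrating:
  E[<X>_t] = 4^2 * 4^2 * (exp((2*(2/3) + 4^2) t) - 1) / (2*(2/3) + 4^2)
           = 4^2 * 4^2 * (exp((52/3) t) - 1) / (52/3) = 192*exp(52*t/3)/13 - 192/13.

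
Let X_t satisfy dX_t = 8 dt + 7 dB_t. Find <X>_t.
<X>_t = 49*t

For an Itô process dX_t = a(t) dt + b(t) dB_t, the quadratic variation is <X>_t = int_0^t b(s)^2 ds (the drift term does not contribute). Here b(s) = 7, so
  b(s)^2 = 49.
Integrating from 0 to t:
  <X>_t = int_0^t (49) ds = 49*t.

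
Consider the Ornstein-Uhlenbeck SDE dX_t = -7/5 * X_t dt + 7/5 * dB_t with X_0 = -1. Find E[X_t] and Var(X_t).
E[X_t] = -exp(-7*t/5); Var(X_t) = 7/10 - 7*exp(-14*t/5)/10

The OU SDE dX = -theta X dt + sigma dB admits the integrating factor exp(theta t): d(exp(theta t) X_t) = sigma exp(theta t) dB_t. Integrating from 0 to t:
  X_t = x_0 * exp(-theta t) + sigma * int_0^t exp(-theta (t-s)) dB_s.
The Itô integral has mean 0 and (by the Itô isometry) variance sigma^2 * int_0^t exp(-2 theta (t - s)) ds = sigma^2 * (1 - exp(-2 theta t)) / (2 theta).
With theta = 7/5, sigma = 7/5, x_0 = -1:
  E[X_t] = -1 * exp(-7/5 t) = -exp(-7*t/5)
  Var(X_t) = (7/5)^2 * (1 - exp(-2*7/5 t)) / (2 * 7/5) = 7/10 - 7*exp(-14*t/5)/10.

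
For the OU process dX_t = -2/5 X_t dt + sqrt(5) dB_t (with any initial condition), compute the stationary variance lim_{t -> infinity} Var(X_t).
lim Var(X_t) = 25/4

The OU SDE dX = -theta X dt + sigma dB admits the integrating factor exp(theta t): d(exp(theta t) X_t) = sigma exp(theta t) dB_t. Integrating from 0 to t gives X_t = x_0 * exp(-theta t) + sigma * int_0^t exp(-theta (t-s)) dB_s for any initial x_0. The Itô integral has variance (by the Itô isometry) sigma^2 * int_0^t exp(-2 theta (t - s)) ds = sigma^2 * (1 - exp(-2 theta t)) / (2 theta), independent of x_0.
With theta = 2/5, sigma = sqrt(5):
  Var(X_t) = (sqrt(5))^2 * (1 - exp(-2*2/5 t)) / (2 * 2/5) = 25/4 - 25*exp(-4*t/5)/4.
As t -> infinity, exp(-2*2/5 t) -> 0, so the stationary variance is sigma^2 / (2 theta) = 25/4.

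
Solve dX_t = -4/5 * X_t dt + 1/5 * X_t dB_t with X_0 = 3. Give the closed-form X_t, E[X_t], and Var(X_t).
X_t = 3 * exp((-41/50) t + (1/5) B_t); E[X_t] = 3*exp(-4*t/5); Var(X_t) = (9*exp(t/25) - 9)*exp(-8*t/5)

For GBM dX = mu X dt + sigma X dB with X_0 = x_0, apply Itô to Y = log X: dY = (mu - sigma^2/2) dt + sigma dB, so Y_t = log(x_0) + (mu - sigma^2/2) t + sigma B_t and hence X_t = x_0 * exp((mu - sigma^2/2) t + sigma B_t).
With mu = -4/5, sigma = 1/5, x_0 = 3, this gives:
  X_t = 3 * exp((-41/50) * t + (1/5) * B_t).
Since sigma*B_t ~ Normal(0, sigma^2 t), E[exp(sigma*B_t)] = exp(sigma^2 t / 2); so E[X_t] = x_0 * exp((mu - sigma^2/2) t) * exp(sigma^2 t / 2) = x_0 * exp(mu t) = 3*exp(-4*t/5).
Var(X_t) = E[X_t^2] - (E[X_t])^2 = x_0^2 * exp(2 mu t) * (exp(sigma^2 t) - 1) = (9*exp(t/25) - 9)*exp(-8*t/5).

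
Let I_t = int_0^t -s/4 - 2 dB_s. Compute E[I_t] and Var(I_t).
E[I_t] = 0; Var(I_t) = t*(t^2 + 24*t + 192)/48

The Itô integral of a deterministic integrand f(s) has mean 0 because each increment f(s) * (B_{s+ds} - B_s) has mean 0. By the Itô isometry:
  Var( int_0^t f(s) dB_s ) = E[ (int_0^t f(s) dB_s)^2 ] = int_0^t f(s)^2 ds.
Here f(s) = -s/4 - 2, so f(s)^2 = (s + 8)^2/16. Integrate:
  int_0^t ((s + 8)^2/16) ds = t*(t^2 + 24*t + 192)/48.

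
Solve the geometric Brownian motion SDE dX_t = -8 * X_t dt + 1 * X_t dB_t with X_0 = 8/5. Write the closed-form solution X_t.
X_t = 8/5 * exp((-17/2) * t + (1) * B_t)

For GBM dX = mu X dt + sigma X dB with X_0 = x_0, apply Itô to Y = log X: dY = (mu - sigma^2/2) dt + sigma dB, so Y_t = log(x_0) + (mu - sigma^2/2) t + sigma B_t and hence X_t = x_0 * exp((mu - sigma^2/2) t + sigma B_t).
With mu = -8, sigma = 1, x_0 = 8/5, this gives:
  X_t = 8/5 * exp((-17/2) * t + (1) * B_t).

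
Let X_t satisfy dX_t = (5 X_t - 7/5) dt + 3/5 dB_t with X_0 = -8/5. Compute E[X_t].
E[X_t] = 7/25 - 47*exp(5*t)/25

Taking expectations and using E[dB_t] = 0, the mean m(t) = E[X_t] satisfies the ODE m'(t) = a m(t) + b with m(0) = x_0. With a = 5, b = -7/5, x_0 = -8/5, the solution is
  m(t) = x_0 * exp(a t) + (b/a) * (exp(a t) - 1)
       = (-8/5) * exp(5 t) + ((-7/5)/5) * (exp(5 t) - 1)
       = 7/25 - 47*exp(5*t)/25.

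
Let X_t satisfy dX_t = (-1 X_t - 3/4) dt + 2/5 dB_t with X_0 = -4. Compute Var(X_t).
Var(X_t) = 2/25 - 2*exp(-2*t)/25

The variance V(t) = Var(X_t) satisfies V'(t) = 2 a V(t) + c^2 with V(0) = 0 (drift coefficient is linear in X, diffusion is constant). With a = -1, c = 2/5, the solution is
  V(t) = (c^2 / (2 a)) * (exp(2 a t) - 1)
       = ((2/5)^2 / (2*(-1))) * (exp((-2) t) - 1)
       = 2/25 - 2*exp(-2*t)/25.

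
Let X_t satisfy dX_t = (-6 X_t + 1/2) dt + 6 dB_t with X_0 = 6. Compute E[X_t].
E[X_t] = 1/12 + 71*exp(-6*t)/12

Taking expectations and using E[dB_t] = 0, the mean m(t) = E[X_t] satisfies the ODE m'(t) = a m(t) + b with m(0) = x_0. With a = -6, b = 1/2, x_0 = 6, the solution is
  m(t) = x_0 * exp(a t) + (b/a) * (exp(a t) - 1)
       = 6 * exp((-6) t) + ((1/2)/(-6)) * (exp((-6) t) - 1)
       = 1/12 + 71*exp(-6*t)/12.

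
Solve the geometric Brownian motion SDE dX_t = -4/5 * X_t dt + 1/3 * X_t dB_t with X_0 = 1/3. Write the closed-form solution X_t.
X_t = 1/3 * exp((-77/90) * t + (1/3) * B_t)

For GBM dX = mu X dt + sigma X dB with X_0 = x_0, apply Itô to Y = log X: dY = (mu - sigma^2/2) dt + sigma dB, so Y_t = log(x_0) + (mu - sigma^2/2) t + sigma B_t and hence X_t = x_0 * exp((mu - sigma^2/2) t + sigma B_t).
With mu = -4/5, sigma = 1/3, x_0 = 1/3, this gives:
  X_t = 1/3 * exp((-77/90) * t + (1/3) * B_t).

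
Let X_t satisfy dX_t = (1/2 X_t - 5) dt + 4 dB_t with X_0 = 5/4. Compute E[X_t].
E[X_t] = 10 - 35*exp(t/2)/4

Taking expectations and using E[dB_t] = 0, the mean m(t) = E[X_t] satisfies the ODE m'(t) = a m(t) + b with m(0) = x_0. With a = 1/2, b = -5, x_0 = 5/4, the solution is
  m(t) = x_0 * exp(a t) + (b/a) * (exp(a t) - 1)
       = (5/4) * exp((1/2) t) + ((-5)/(1/2)) * (exp((1/2) t) - 1)
       = 10 - 35*exp(t/2)/4.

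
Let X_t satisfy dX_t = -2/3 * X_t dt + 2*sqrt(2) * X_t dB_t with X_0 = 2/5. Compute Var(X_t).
Var(X_t) = (4*exp(8*t) - 4)*exp(-4*t/3)/25

For GBM dX = mu X dt + sigma X dB with X_0 = x_0, apply Itô to Y = log X: dY = (mu - sigma^2/2) dt + sigma dB, so Y_t = log(x_0) + (mu - sigma^2/2) t + sigma B_t and hence X_t = x_0 * exp((mu - sigma^2/2) t + sigma B_t).
With mu = -2/3, sigma = 2*sqrt(2), x_0 = 2/5, this gives:
  X_t = 2/5 * exp((-14/3) * t + (2*sqrt(2)) * B_t).
Since sigma*B_t ~ Normal(0, sigma^2 t), E[exp(sigma*B_t)] = exp(sigma^2 t / 2); so E[X_t] = x_0 * exp((mu - sigma^2/2) t) * exp(sigma^2 t / 2) = x_0 * exp(mu t) = 2*exp(-2*t/3)/5.
Var(X_t) = E[X_t^2] - (E[X_t])^2 = x_0^2 * exp(2 mu t) * (exp(sigma^2 t) - 1) = (4*exp(8*t) - 4)*exp(-4*t/3)/25.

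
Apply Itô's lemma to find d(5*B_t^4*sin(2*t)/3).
d(5*B_t^4*sin(2*t)/3) = (10*B_t^2*(B_t^2*cos(2*t) + 3*sin(2*t))/3) dt + (20*B_t^3*sin(2*t)/3) dB_t

Itô's formula for f(t, x): d f(t, B_t) = (f_t + (1/2) f_xx) dt + f_x dB_t. Compute partials of f(t, x) = 5*x^4*sin(2*t)/3:
  f_t(t,x)  = 10*x^4*cos(2*t)/3
  f_x(t,x)  = 20*x^3*sin(2*t)/3
  f_xx(t,x) = 20*x^2*sin(2*t)
Assemble drift = f_t + (1/2) f_xx = 10*x^2*(x^2*cos(2*t) + 3*sin(2*t))/3 and diffusion = f_x = 20*x^3*sin(2*t)/3. Substituting x = B_t:
  d(5*B_t^4*sin(2*t)/3) = (10*B_t^2*(B_t^2*cos(2*t) + 3*sin(2*t))/3) dt + (20*B_t^3*sin(2*t)/3) dB_t.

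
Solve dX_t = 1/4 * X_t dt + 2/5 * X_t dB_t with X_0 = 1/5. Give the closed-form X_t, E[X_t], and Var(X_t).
X_t = 1/5 * exp((17/100) t + (2/5) B_t); E[X_t] = exp(t/4)/5; Var(X_t) = (exp(4*t/25) - 1)*exp(t/2)/25

For GBM dX = mu X dt + sigma X dB with X_0 = x_0, apply Itô to Y = log X: dY = (mu - sigma^2/2) dt + sigma dB, so Y_t = log(x_0) + (mu - sigma^2/2) t + sigma B_t and hence X_t = x_0 * exp((mu - sigma^2/2) t + sigma B_t).
With mu = 1/4, sigma = 2/5, x_0 = 1/5, this gives:
  X_t = 1/5 * exp((17/100) * t + (2/5) * B_t).
Since sigma*B_t ~ Normal(0, sigma^2 t), E[exp(sigma*B_t)] = exp(sigma^2 t / 2); so E[X_t] = x_0 * exp((mu - sigma^2/2) t) * exp(sigma^2 t / 2) = x_0 * exp(mu t) = exp(t/4)/5.
Var(X_t) = E[X_t^2] - (E[X_t])^2 = x_0^2 * exp(2 mu t) * (exp(sigma^2 t) - 1) = (exp(4*t/25) - 1)*exp(t/2)/25.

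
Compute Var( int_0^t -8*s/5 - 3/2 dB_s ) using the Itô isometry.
Var = t*(256*t^2 + 720*t + 675)/300

The Itô integral of a deterministic integrand f(s) has mean 0 because each increment f(s) * (B_{s+ds} - B_s) has mean 0. By the Itô isometry:
  Var( int_0^t f(s) dB_s ) = E[ (int_0^t f(s) dB_s)^2 ] = int_0^t f(s)^2 ds.
Here f(s) = -8*s/5 - 3/2, so f(s)^2 = (16*s + 15)^2/100. Integrate:
  int_0^t ((16*s + 15)^2/100) ds = t*(256*t^2 + 720*t + 675)/300.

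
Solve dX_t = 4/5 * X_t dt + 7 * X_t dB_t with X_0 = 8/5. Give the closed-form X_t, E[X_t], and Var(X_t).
X_t = 8/5 * exp((-237/10) t + (7) B_t); E[X_t] = 8*exp(4*t/5)/5; Var(X_t) = 64*(exp(49*t) - 1)*exp(8*t/5)/25

For GBM dX = mu X dt + sigma X dB with X_0 = x_0, apply Itô to Y = log X: dY = (mu - sigma^2/2) dt + sigma dB, so Y_t = log(x_0) + (mu - sigma^2/2) t + sigma B_t and hence X_t = x_0 * exp((mu - sigma^2/2) t + sigma B_t).
With mu = 4/5, sigma = 7, x_0 = 8/5, this gives:
  X_t = 8/5 * exp((-237/10) * t + (7) * B_t).
Since sigma*B_t ~ Normal(0, sigma^2 t), E[exp(sigma*B_t)] = exp(sigma^2 t / 2); so E[X_t] = x_0 * exp((mu - sigma^2/2) t) * exp(sigma^2 t / 2) = x_0 * exp(mu t) = 8*exp(4*t/5)/5.
Var(X_t) = E[X_t^2] - (E[X_t])^2 = x_0^2 * exp(2 mu t) * (exp(sigma^2 t) - 1) = 64*(exp(49*t) - 1)*exp(8*t/5)/25.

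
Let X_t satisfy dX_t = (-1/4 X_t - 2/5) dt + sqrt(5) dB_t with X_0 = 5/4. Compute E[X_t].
E[X_t] = -8/5 + 57*exp(-t/4)/20

Taking expectations and using E[dB_t] = 0, the mean m(t) = E[X_t] satisfies the ODE m'(t) = a m(t) + b with m(0) = x_0. With a = -1/4, b = -2/5, x_0 = 5/4, the solution is
  m(t) = x_0 * exp(a t) + (b/a) * (exp(a t) - 1)
       = (5/4) * exp((-1/4) t) + ((-2/5)/(-1/4)) * (exp((-1/4) t) - 1)
       = -8/5 + 57*exp(-t/4)/20.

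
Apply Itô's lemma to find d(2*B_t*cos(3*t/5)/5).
d(2*B_t*cos(3*t/5)/5) = (-6*B_t*sin(3*t/5)/25) dt + (2*cos(3*t/5)/5) dB_t

Itô's formula for f(t, x): d f(t, B_t) = (f_t + (1/2) f_xx) dt + f_x dB_t. Compute partials of f(t, x) = 2*x*cos(3*t/5)/5:
  f_t(t,x)  = -6*x*sin(3*t/5)/25
  f_x(t,x)  = 2*cos(3*t/5)/5
  f_xx(t,x) = 0
Assemble drift = f_t + (1/2) f_xx = -6*x*sin(3*t/5)/25 and diffusion = f_x = 2*cos(3*t/5)/5. Substituting x = B_t:
  d(2*B_t*cos(3*t/5)/5) = (-6*B_t*sin(3*t/5)/25) dt + (2*cos(3*t/5)/5) dB_t.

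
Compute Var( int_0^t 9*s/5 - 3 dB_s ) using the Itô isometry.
Var = 9*t*(3*t^2 - 15*t + 25)/25

The Itô integral of a deterministic integrand f(s) has mean 0 because each increment f(s) * (B_{s+ds} - B_s) has mean 0. By the Itô isometry:
  Var( int_0^t f(s) dB_s ) = E[ (int_0^t f(s) dB_s)^2 ] = int_0^t f(s)^2 ds.
Here f(s) = 9*s/5 - 3, so f(s)^2 = 9*(3*s - 5)^2/25. Integrate:
  int_0^t (9*(3*s - 5)^2/25) ds = 9*t*(3*t^2 - 15*t + 25)/25.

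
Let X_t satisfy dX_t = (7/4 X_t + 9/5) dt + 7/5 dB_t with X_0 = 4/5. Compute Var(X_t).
Var(X_t) = 14*exp(7*t/2)/25 - 14/25

The variance V(t) = Var(X_t) satisfies V'(t) = 2 a V(t) + c^2 with V(0) = 0 (drift coefficient is linear in X, diffusion is constant). With a = 7/4, c = 7/5, the solution is
  V(t) = (c^2 / (2 a)) * (exp(2 a t) - 1)
       = ((7/5)^2 / (2*(7/4))) * (exp((7/2) t) - 1)
       = 14*exp(7*t/2)/25 - 14/25.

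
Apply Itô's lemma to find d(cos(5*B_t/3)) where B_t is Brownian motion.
d(cos(5*B_t/3)) = (-25*cos(5*B_t/3)/18) dt + (-5*sin(5*B_t/3)/3) dB_t

Itô's formula for f(B_t) gives d f(B_t) = f'(B_t) dB_t + (1/2) f''(B_t) dt. Compute derivatives of f(x) = cos(5*x/3):
  f'(x)  = -5*sin(5*x/3)/3
  f''(x) = -25*cos(5*x/3)/9
Substitute x = B_t and multiply the f'' term by 1/2:
  drift     = (1/2) * (-25*cos(5*x/3)/9) evaluated at B_t = -25*cos(5*B_t/3)/18
  diffusion = (-5*sin(5*x/3)/3) evaluated at B_t = -5*sin(5*B_t/3)/3
Therefore d(cos(5*B_t/3)) = (-25*cos(5*B_t/3)/18) dt + (-5*sin(5*B_t/3)/3) dB_t.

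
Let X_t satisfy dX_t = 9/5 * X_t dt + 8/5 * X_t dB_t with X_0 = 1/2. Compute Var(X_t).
Var(X_t) = (exp(64*t/25) - 1)*exp(18*t/5)/4

For GBM dX = mu X dt + sigma X dB with X_0 = x_0, apply Itô to Y = log X: dY = (mu - sigma^2/2) dt + sigma dB, so Y_t = log(x_0) + (mu - sigma^2/2) t + sigma B_t and hence X_t = x_0 * exp((mu - sigma^2/2) t + sigma B_t).
With mu = 9/5, sigma = 8/5, x_0 = 1/2, this gives:
  X_t = 1/2 * exp((13/25) * t + (8/5) * B_t).
Since sigma*B_t ~ Normal(0, sigma^2 t), E[exp(sigma*B_t)] = exp(sigma^2 t / 2); so E[X_t] = x_0 * exp((mu - sigma^2/2) t) * exp(sigma^2 t / 2) = x_0 * exp(mu t) = exp(9*t/5)/2.
Var(X_t) = E[X_t^2] - (E[X_t])^2 = x_0^2 * exp(2 mu t) * (exp(sigma^2 t) - 1) = (exp(64*t/25) - 1)*exp(18*t/5)/4.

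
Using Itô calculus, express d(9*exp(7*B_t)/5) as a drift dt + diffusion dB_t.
d(9*exp(7*B_t)/5) = (441*exp(7*B_t)/10) dt + (63*exp(7*B_t)/5) dB_t

Itô's formula for f(B_t) gives d f(B_t) = f'(B_t) dB_t + (1/2) f''(B_t) dt. Compute derivatives of f(x) = 9*exp(7*x)/5:
  f'(x)  = 63*exp(7*x)/5
  f''(x) = 441*exp(7*x)/5
Substitute x = B_t and multiply the f'' term by 1/2:
  drift     = (1/2) * (441*exp(7*x)/5) evaluated at B_t = 441*exp(7*B_t)/10
  diffusion = (63*exp(7*x)/5) evaluated at B_t = 63*exp(7*B_t)/5
Therefore d(9*exp(7*B_t)/5) = (441*exp(7*B_t)/10) dt + (63*exp(7*B_t)/5) dB_t.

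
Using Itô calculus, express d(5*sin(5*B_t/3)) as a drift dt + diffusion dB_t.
d(5*sin(5*B_t/3)) = (-125*sin(5*B_t/3)/18) dt + (25*cos(5*B_t/3)/3) dB_t

Itô's formula for f(B_t) gives d f(B_t) = f'(B_t) dB_t + (1/2) f''(B_t) dt. Compute derivatives of f(x) = 5*sin(5*x/3):
  f'(x)  = 25*cos(5*x/3)/3
  f''(x) = -125*sin(5*x/3)/9
Substitute x = B_t and multiply the f'' term by 1/2:
  drift     = (1/2) * (-125*sin(5*x/3)/9) evaluated at B_t = -125*sin(5*B_t/3)/18
  diffusion = (25*cos(5*x/3)/3) evaluated at B_t = 25*cos(5*B_t/3)/3
Therefore d(5*sin(5*B_t/3)) = (-125*sin(5*B_t/3)/18) dt + (25*cos(5*B_t/3)/3) dB_t.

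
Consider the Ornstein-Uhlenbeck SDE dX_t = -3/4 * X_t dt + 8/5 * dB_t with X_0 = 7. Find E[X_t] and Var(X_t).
E[X_t] = 7*exp(-3*t/4); Var(X_t) = 128/75 - 128*exp(-3*t/2)/75

The OU SDE dX = -theta X dt + sigma dB admits the integrating factor exp(theta t): d(exp(theta t) X_t) = sigma exp(theta t) dB_t. Integrating from 0 to t:
  X_t = x_0 * exp(-theta t) + sigma * int_0^t exp(-theta (t-s)) dB_s.
The Itô integral has mean 0 and (by the Itô isometry) variance sigma^2 * int_0^t exp(-2 theta (t - s)) ds = sigma^2 * (1 - exp(-2 theta t)) / (2 theta).
With theta = 3/4, sigma = 8/5, x_0 = 7:
  E[X_t] = 7 * exp(-3/4 t) = 7*exp(-3*t/4)
  Var(X_t) = (8/5)^2 * (1 - exp(-2*3/4 t)) / (2 * 3/4) = 128/75 - 128*exp(-3*t/2)/75.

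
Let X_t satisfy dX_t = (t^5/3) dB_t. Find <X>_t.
<X>_t = t^11/99

For an Itô process dX_t = a(t) dt + b(t) dB_t, the quadratic variation is <X>_t = int_0^t b(s)^2 ds (the drift term does not contribute). Here b(s) = s^5/3, so
  b(s)^2 = s^10/9.
Integrating from 0 to t:
  <X>_t = int_0^t (s^10/9) ds = t^11/99.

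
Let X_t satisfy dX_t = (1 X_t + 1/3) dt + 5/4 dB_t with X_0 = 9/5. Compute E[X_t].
E[X_t] = 32*exp(t)/15 - 1/3

Taking expectations and using E[dB_t] = 0, the mean m(t) = E[X_t] satisfies the ODE m'(t) = a m(t) + b with m(0) = x_0. With a = 1, b = 1/3, x_0 = 9/5, the solution is
  m(t) = x_0 * exp(a t) + (b/a) * (exp(a t) - 1)
       = (9/5) * exp(1 t) + ((1/3)/1) * (exp(1 t) - 1)
       = 32*exp(t)/15 - 1/3.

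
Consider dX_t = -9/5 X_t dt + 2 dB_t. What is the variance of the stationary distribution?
lim Var(X_t) = 10/9

The OU SDE dX = -theta X dt + sigma dB admits the integrating factor exp(theta t): d(exp(theta t) X_t) = sigma exp(theta t) dB_t. Integrating from 0 to t gives X_t = x_0 * exp(-theta t) + sigma * int_0^t exp(-theta (t-s)) dB_s for any initial x_0. The Itô integral has variance (by the Itô isometry) sigma^2 * int_0^t exp(-2 theta (t - s)) ds = sigma^2 * (1 - exp(-2 theta t)) / (2 theta), independent of x_0.
With theta = 9/5, sigma = 2:
  Var(X_t) = (2)^2 * (1 - exp(-2*9/5 t)) / (2 * 9/5) = 10/9 - 10*exp(-18*t/5)/9.
As t -> infinity, exp(-2*9/5 t) -> 0, so the stationary variance is sigma^2 / (2 theta) = 10/9.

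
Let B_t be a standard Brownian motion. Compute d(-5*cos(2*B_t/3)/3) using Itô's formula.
d(-5*cos(2*B_t/3)/3) = (10*cos(2*B_t/3)/27) dt + (10*sin(2*B_t/3)/9) dB_t

Itô's formula for f(B_t) gives d f(B_t) = f'(B_t) dB_t + (1/2) f''(B_t) dt. Compute derivatives of f(x) = -5*cos(2*x/3)/3:
  f'(x)  = 10*sin(2*x/3)/9
  f''(x) = 20*cos(2*x/3)/27
Substitute x = B_t and multiply the f'' term by 1/2:
  drift     = (1/2) * (20*cos(2*x/3)/27) evaluated at B_t = 10*cos(2*B_t/3)/27
  diffusion = (10*sin(2*x/3)/9) evaluated at B_t = 10*sin(2*B_t/3)/9
Therefore d(-5*cos(2*B_t/3)/3) = (10*cos(2*B_t/3)/27) dt + (10*sin(2*B_t/3)/9) dB_t.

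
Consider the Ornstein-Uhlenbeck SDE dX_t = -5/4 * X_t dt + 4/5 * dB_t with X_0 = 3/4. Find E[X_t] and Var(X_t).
E[X_t] = 3*exp(-5*t/4)/4; Var(X_t) = 32/125 - 32*exp(-5*t/2)/125

The OU SDE dX = -theta X dt + sigma dB admits the integrating factor exp(theta t): d(exp(theta t) X_t) = sigma exp(theta t) dB_t. Integrating from 0 to t:
  X_t = x_0 * exp(-theta t) + sigma * int_0^t exp(-theta (t-s)) dB_s.
The Itô integral has mean 0 and (by the Itô isometry) variance sigma^2 * int_0^t exp(-2 theta (t - s)) ds = sigma^2 * (1 - exp(-2 theta t)) / (2 theta).
With theta = 5/4, sigma = 4/5, x_0 = 3/4:
  E[X_t] = 3/4 * exp(-5/4 t) = 3*exp(-5*t/4)/4
  Var(X_t) = (4/5)^2 * (1 - exp(-2*5/4 t)) / (2 * 5/4) = 32/125 - 32*exp(-5*t/2)/125.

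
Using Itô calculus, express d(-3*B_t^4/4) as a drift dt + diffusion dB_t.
d(-3*B_t^4/4) = (-9*B_t^2/2) dt + (-3*B_t^3) dB_t

Itô's formula for f(B_t) gives d f(B_t) = f'(B_t) dB_t + (1/2) f''(B_t) dt. Compute derivatives of f(x) = -3*x^4/4:
  f'(x)  = -3*x^3
  f''(x) = -9*x^2
Substitute x = B_t and multiply the f'' term by 1/2:
  drift     = (1/2) * (-9*x^2) evaluated at B_t = -9*B_t^2/2
  diffusion = (-3*x^3) evaluated at B_t = -3*B_t^3
Therefore d(-3*B_t^4/4) = (-9*B_t^2/2) dt + (-3*B_t^3) dB_t.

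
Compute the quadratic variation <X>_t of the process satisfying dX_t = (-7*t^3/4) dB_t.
<X>_t = 7*t^7/16

For an Itô process dX_t = a(t) dt + b(t) dB_t, the quadratic variation is <X>_t = int_0^t b(s)^2 ds (the drift term does not contribute). Here b(s) = -7*s^3/4, so
  b(s)^2 = 49*s^6/16.
Integrating from 0 to t:
  <X>_t = int_0^t (49*s^6/16) ds = 7*t^7/16.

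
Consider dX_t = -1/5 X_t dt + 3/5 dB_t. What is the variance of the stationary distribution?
lim Var(X_t) = 9/10

The OU SDE dX = -theta X dt + sigma dB admits the integrating factor exp(theta t): d(exp(theta t) X_t) = sigma exp(theta t) dB_t. Integrating from 0 to t gives X_t = x_0 * exp(-theta t) + sigma * int_0^t exp(-theta (t-s)) dB_s for any initial x_0. The Itô integral has variance (by the Itô isometry) sigma^2 * int_0^t exp(-2 theta (t - s)) ds = sigma^2 * (1 - exp(-2 theta t)) / (2 theta), independent of x_0.
With theta = 1/5, sigma = 3/5:
  Var(X_t) = (3/5)^2 * (1 - exp(-2*1/5 t)) / (2 * 1/5) = 9/10 - 9*exp(-2*t/5)/10.
As t -> infinity, exp(-2*1/5 t) -> 0, so the stationary variance is sigma^2 / (2 theta) = 9/10.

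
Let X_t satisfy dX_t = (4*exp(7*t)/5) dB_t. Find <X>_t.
<X>_t = 8*exp(14*t)/175 - 8/175

For an Itô process dX_t = a(t) dt + b(t) dB_t, the quadratic variation is <X>_t = int_0^t b(s)^2 ds (the drift term does not contribute). Here b(s) = 4*exp(7*s)/5, so
  b(s)^2 = 16*exp(14*s)/25.
Integrating from 0 to t:
  <X>_t = int_0^t (16*exp(14*s)/25) ds = 8*exp(14*t)/175 - 8/175.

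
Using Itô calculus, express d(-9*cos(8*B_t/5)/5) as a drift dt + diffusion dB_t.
d(-9*cos(8*B_t/5)/5) = (288*cos(8*B_t/5)/125) dt + (72*sin(8*B_t/5)/25) dB_t

Itô's formula for f(B_t) gives d f(B_t) = f'(B_t) dB_t + (1/2) f''(B_t) dt. Compute derivatives of f(x) = -9*cos(8*x/5)/5:
  f'(x)  = 72*sin(8*x/5)/25
  f''(x) = 576*cos(8*x/5)/125
Substitute x = B_t and multiply the f'' term by 1/2:
  drift     = (1/2) * (576*cos(8*x/5)/125) evaluated at B_t = 288*cos(8*B_t/5)/125
  diffusion = (72*sin(8*x/5)/25) evaluated at B_t = 72*sin(8*B_t/5)/25
Therefore d(-9*cos(8*B_t/5)/5) = (288*cos(8*B_t/5)/125) dt + (72*sin(8*B_t/5)/25) dB_t.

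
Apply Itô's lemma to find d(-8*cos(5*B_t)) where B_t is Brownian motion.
d(-8*cos(5*B_t)) = (100*cos(5*B_t)) dt + (40*sin(5*B_t)) dB_t

Itô's formula for f(B_t) gives d f(B_t) = f'(B_t) dB_t + (1/2) f''(B_t) dt. Compute derivatives of f(x) = -8*cos(5*x):
  f'(x)  = 40*sin(5*x)
  f''(x) = 200*cos(5*x)
Substitute x = B_t and multiply the f'' term by 1/2:
  drift     = (1/2) * (200*cos(5*x)) evaluated at B_t = 100*cos(5*B_t)
  diffusion = (40*sin(5*x)) evaluated at B_t = 40*sin(5*B_t)
Therefore d(-8*cos(5*B_t)) = (100*cos(5*B_t)) dt + (40*sin(5*B_t)) dB_t.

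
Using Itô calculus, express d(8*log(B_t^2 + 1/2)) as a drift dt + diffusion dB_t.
d(8*log(B_t^2 + 1/2)) = (16*(1 - 2*B_t^2)/(2*B_t^2 + 1)^2) dt + (32*B_t/(2*B_t^2 + 1)) dB_t

Itô's formula for f(B_t) gives d f(B_t) = f'(B_t) dB_t + (1/2) f''(B_t) dt. Compute derivatives of f(x) = 8*log(x^2 + 1/2):
  f'(x)  = 32*x/(2*x^2 + 1)
  f''(x) = 32*(1 - 2*x^2)/(2*x^2 + 1)^2
Substitute x = B_t and multiply the f'' term by 1/2:
  drift     = (1/2) * (32*(1 - 2*x^2)/(2*x^2 + 1)^2) evaluated at B_t = 16*(1 - 2*B_t^2)/(2*B_t^2 + 1)^2
  diffusion = (32*x/(2*x^2 + 1)) evaluated at B_t = 32*B_t/(2*B_t^2 + 1)
Therefore d(8*log(B_t^2 + 1/2)) = (16*(1 - 2*B_t^2)/(2*B_t^2 + 1)^2) dt + (32*B_t/(2*B_t^2 + 1)) dB_t.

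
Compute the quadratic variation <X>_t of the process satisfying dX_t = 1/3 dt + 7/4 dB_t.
<X>_t = 49*t/16

For an Itô process dX_t = a(t) dt + b(t) dB_t, the quadratic variation is <X>_t = int_0^t b(s)^2 ds (the drift term does not contribute). Here b(s) = 7/4, so
  b(s)^2 = 49/16.
Integrating from 0 to t:
  <X>_t = int_0^t (49/16) ds = 49*t/16.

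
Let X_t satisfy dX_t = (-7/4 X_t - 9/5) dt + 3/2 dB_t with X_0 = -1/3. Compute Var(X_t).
Var(X_t) = 9/14 - 9*exp(-7*t/2)/14

The variance V(t) = Var(X_t) satisfies V'(t) = 2 a V(t) + c^2 with V(0) = 0 (drift coefficient is linear in X, diffusion is constant). With a = -7/4, c = 3/2, the solution is
  V(t) = (c^2 / (2 a)) * (exp(2 a t) - 1)
       = ((3/2)^2 / (2*(-7/4))) * (exp((-7/2) t) - 1)
       = 9/14 - 9*exp(-7*t/2)/14.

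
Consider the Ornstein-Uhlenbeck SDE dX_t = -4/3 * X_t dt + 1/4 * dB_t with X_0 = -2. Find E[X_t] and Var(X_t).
E[X_t] = -2*exp(-4*t/3); Var(X_t) = 3/128 - 3*exp(-8*t/3)/128

The OU SDE dX = -theta X dt + sigma dB admits the integrating factor exp(theta t): d(exp(theta t) X_t) = sigma exp(theta t) dB_t. Integrating from 0 to t:
  X_t = x_0 * exp(-theta t) + sigma * int_0^t exp(-theta (t-s)) dB_s.
The Itô integral has mean 0 and (by the Itô isometry) variance sigma^2 * int_0^t exp(-2 theta (t - s)) ds = sigma^2 * (1 - exp(-2 theta t)) / (2 theta).
With theta = 4/3, sigma = 1/4, x_0 = -2:
  E[X_t] = -2 * exp(-4/3 t) = -2*exp(-4*t/3)
  Var(X_t) = (1/4)^2 * (1 - exp(-2*4/3 t)) / (2 * 4/3) = 3/128 - 3*exp(-8*t/3)/128.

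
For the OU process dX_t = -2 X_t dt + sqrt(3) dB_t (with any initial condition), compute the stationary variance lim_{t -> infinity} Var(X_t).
lim Var(X_t) = 3/4

The OU SDE dX = -theta X dt + sigma dB admits the integrating factor exp(theta t): d(exp(theta t) X_t) = sigma exp(theta t) dB_t. Integrating from 0 to t gives X_t = x_0 * exp(-theta t) + sigma * int_0^t exp(-theta (t-s)) dB_s for any initial x_0. The Itô integral has variance (by the Itô isometry) sigma^2 * int_0^t exp(-2 theta (t - s)) ds = sigma^2 * (1 - exp(-2 theta t)) / (2 theta), independent of x_0.
With theta = 2, sigma = sqrt(3):
  Var(X_t) = (sqrt(3))^2 * (1 - exp(-2*2 t)) / (2 * 2) = 3/4 - 3*exp(-4*t)/4.
As t -> infinity, exp(-2*2 t) -> 0, so the stationary variance is sigma^2 / (2 theta) = 3/4.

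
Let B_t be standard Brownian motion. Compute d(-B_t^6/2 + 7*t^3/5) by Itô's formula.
d(-B_t^6/2 + 7*t^3/5) = (-15*B_t^4/2 + 21*t^2/5) dt + (-3*B_t^5) dB_t

Itô's formula for f(t, x): d f(t, B_t) = (f_t + (1/2) f_xx) dt + f_x dB_t. Compute partials of f(t, x) = 7*t^3/5 - x^6/2:
  f_t(t,x)  = 21*t^2/5
  f_x(t,x)  = -3*x^5
  f_xx(t,x) = -15*x^4
Assemble drift = f_t + (1/2) f_xx = 21*t^2/5 - 15*x^4/2 and diffusion = f_x = -3*x^5. Substituting x = B_t:
  d(-B_t^6/2 + 7*t^3/5) = (-15*B_t^4/2 + 21*t^2/5) dt + (-3*B_t^5) dB_t.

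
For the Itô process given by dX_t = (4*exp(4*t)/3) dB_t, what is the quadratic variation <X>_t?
<X>_t = 2*exp(8*t)/9 - 2/9

For an Itô process dX_t = a(t) dt + b(t) dB_t, the quadratic variation is <X>_t = int_0^t b(s)^2 ds (the drift term does not contribute). Here b(s) = 4*exp(4*s)/3, so
  b(s)^2 = 16*exp(8*s)/9.
Integrating from 0 to t:
  <X>_t = int_0^t (16*exp(8*s)/9) ds = 2*exp(8*t)/9 - 2/9.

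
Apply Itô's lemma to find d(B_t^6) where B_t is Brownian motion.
d(B_t^6) = (15*B_t^4) dt + (6*B_t^5) dB_t

Itô's formula for f(B_t) gives d f(B_t) = f'(B_t) dB_t + (1/2) f''(B_t) dt. Compute derivatives of f(x) = x^6:
  f'(x)  = 6*x^5
  f''(x) = 30*x^4
Substitute x = B_t and multiply the f'' term by 1/2:
  drift     = (1/2) * (30*x^4) evaluated at B_t = 15*B_t^4
  diffusion = (6*x^5) evaluated at B_t = 6*B_t^5
Therefore d(B_t^6) = (15*B_t^4) dt + (6*B_t^5) dB_t.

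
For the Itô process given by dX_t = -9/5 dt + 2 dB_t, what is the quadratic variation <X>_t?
<X>_t = 4*t

For an Itô process dX_t = a(t) dt + b(t) dB_t, the quadratic variation is <X>_t = int_0^t b(s)^2 ds (the drift term does not contribute). Here b(s) = 2, so
  b(s)^2 = 4.
Integrating from 0 to t:
  <X>_t = int_0^t (4) ds = 4*t.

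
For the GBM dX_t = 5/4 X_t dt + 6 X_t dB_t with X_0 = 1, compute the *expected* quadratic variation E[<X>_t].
E[<X>_t] = 72*exp(77*t/2)/77 - 72/77

<X>_t = int_0^t (6 * X_s)^2 ds. Taking expectation inside the integral: E[<X>_t] = 6^2 * int_0^t E[X_s^2] ds. For GBM, E[X_s^2] = x_0^2 * exp((2 mu + sigma^2) s). Integrating:
  E[<X>_t] = 6^2 * 1^2 * (exp((2*(5/4) + 6^2) t) - 1) / (2*(5/4) + 6^2)
           = 6^2 * 1^2 * (exp((77/2) t) - 1) / (77/2) = 72*exp(77*t/2)/77 - 72/77.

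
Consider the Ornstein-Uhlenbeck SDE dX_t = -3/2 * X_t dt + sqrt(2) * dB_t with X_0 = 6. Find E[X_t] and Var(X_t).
E[X_t] = 6*exp(-3*t/2); Var(X_t) = 2/3 - 2*exp(-3*t)/3

The OU SDE dX = -theta X dt + sigma dB admits the integrating factor exp(theta t): d(exp(theta t) X_t) = sigma exp(theta t) dB_t. Integrating from 0 to t:
  X_t = x_0 * exp(-theta t) + sigma * int_0^t exp(-theta (t-s)) dB_s.
The Itô integral has mean 0 and (by the Itô isometry) variance sigma^2 * int_0^t exp(-2 theta (t - s)) ds = sigma^2 * (1 - exp(-2 theta t)) / (2 theta).
With theta = 3/2, sigma = sqrt(2), x_0 = 6:
  E[X_t] = 6 * exp(-3/2 t) = 6*exp(-3*t/2)
  Var(X_t) = (sqrt(2))^2 * (1 - exp(-2*3/2 t)) / (2 * 3/2) = 2/3 - 2*exp(-3*t)/3.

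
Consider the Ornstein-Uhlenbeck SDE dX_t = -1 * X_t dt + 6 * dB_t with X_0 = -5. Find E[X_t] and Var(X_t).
E[X_t] = -5*exp(-t); Var(X_t) = 18 - 18*exp(-2*t)

The OU SDE dX = -theta X dt + sigma dB admits the integrating factor exp(theta t): d(exp(theta t) X_t) = sigma exp(theta t) dB_t. Integrating from 0 to t:
  X_t = x_0 * exp(-theta t) + sigma * int_0^t exp(-theta (t-s)) dB_s.
The Itô integral has mean 0 and (by the Itô isometry) variance sigma^2 * int_0^t exp(-2 theta (t - s)) ds = sigma^2 * (1 - exp(-2 theta t)) / (2 theta).
With theta = 1, sigma = 6, x_0 = -5:
  E[X_t] = -5 * exp(-1 t) = -5*exp(-t)
  Var(X_t) = (6)^2 * (1 - exp(-2*1 t)) / (2 * 1) = 18 - 18*exp(-2*t).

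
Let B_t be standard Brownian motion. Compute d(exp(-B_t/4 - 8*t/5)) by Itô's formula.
d(exp(-B_t/4 - 8*t/5)) = (-251*exp(-B_t/4 - 8*t/5)/160) dt + (-exp(-B_t/4 - 8*t/5)/4) dB_t

Itô's formula for f(t, x): d f(t, B_t) = (f_t + (1/2) f_xx) dt + f_x dB_t. Compute partials of f(t, x) = exp(-8*t/5 - x/4):
  f_t(t,x)  = -8*exp(-8*t/5 - x/4)/5
  f_x(t,x)  = -exp(-8*t/5 - x/4)/4
  f_xx(t,x) = exp(-8*t/5 - x/4)/16
Assemble drift = f_t + (1/2) f_xx = -251*exp(-8*t/5 - x/4)/160 and diffusion = f_x = -exp(-8*t/5 - x/4)/4. Substituting x = B_t:
  d(exp(-B_t/4 - 8*t/5)) = (-251*exp(-B_t/4 - 8*t/5)/160) dt + (-exp(-B_t/4 - 8*t/5)/4) dB_t.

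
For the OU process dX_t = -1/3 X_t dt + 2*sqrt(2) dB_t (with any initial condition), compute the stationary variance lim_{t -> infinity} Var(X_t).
lim Var(X_t) = 12

The OU SDE dX = -theta X dt + sigma dB admits the integrating factor exp(theta t): d(exp(theta t) X_t) = sigma exp(theta t) dB_t. Integrating from 0 to t gives X_t = x_0 * exp(-theta t) + sigma * int_0^t exp(-theta (t-s)) dB_s for any initial x_0. The Itô integral has variance (by the Itô isometry) sigma^2 * int_0^t exp(-2 theta (t - s)) ds = sigma^2 * (1 - exp(-2 theta t)) / (2 theta), independent of x_0.
With theta = 1/3, sigma = 2*sqrt(2):
  Var(X_t) = (2*sqrt(2))^2 * (1 - exp(-2*1/3 t)) / (2 * 1/3) = 12 - 12*exp(-2*t/3).
As t -> infinity, exp(-2*1/3 t) -> 0, so the stationary variance is sigma^2 / (2 theta) = 12.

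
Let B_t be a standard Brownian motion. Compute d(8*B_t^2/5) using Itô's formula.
d(8*B_t^2/5) = (8/5) dt + (16*B_t/5) dB_t

Itô's formula for f(B_t) gives d f(B_t) = f'(B_t) dB_t + (1/2) f''(B_t) dt. Compute derivatives of f(x) = 8*x^2/5:
  f'(x)  = 16*x/5
  f''(x) = 16/5
Substitute x = B_t and multiply the f'' term by 1/2:
  drift     = (1/2) * (16/5) evaluated at B_t = 8/5
  diffusion = (16*x/5) evaluated at B_t = 16*B_t/5
Therefore d(8*B_t^2/5) = (8/5) dt + (16*B_t/5) dB_t.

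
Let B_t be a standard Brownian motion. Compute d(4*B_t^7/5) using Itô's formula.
d(4*B_t^7/5) = (84*B_t^5/5) dt + (28*B_t^6/5) dB_t

Itô's formula for f(B_t) gives d f(B_t) = f'(B_t) dB_t + (1/2) f''(B_t) dt. Compute derivatives of f(x) = 4*x^7/5:
  f'(x)  = 28*x^6/5
  f''(x) = 168*x^5/5
Substitute x = B_t and multiply the f'' term by 1/2:
  drift     = (1/2) * (168*x^5/5) evaluated at B_t = 84*B_t^5/5
  diffusion = (28*x^6/5) evaluated at B_t = 28*B_t^6/5
Therefore d(4*B_t^7/5) = (84*B_t^5/5) dt + (28*B_t^6/5) dB_t.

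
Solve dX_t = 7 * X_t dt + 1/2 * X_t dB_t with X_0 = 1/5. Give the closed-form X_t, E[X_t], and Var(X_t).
X_t = 1/5 * exp((55/8) t + (1/2) B_t); E[X_t] = exp(7*t)/5; Var(X_t) = (exp(t/4) - 1)*exp(14*t)/25

For GBM dX = mu X dt + sigma X dB with X_0 = x_0, apply Itô to Y = log X: dY = (mu - sigma^2/2) dt + sigma dB, so Y_t = log(x_0) + (mu - sigma^2/2) t + sigma B_t and hence X_t = x_0 * exp((mu - sigma^2/2) t + sigma B_t).
With mu = 7, sigma = 1/2, x_0 = 1/5, this gives:
  X_t = 1/5 * exp((55/8) * t + (1/2) * B_t).
Since sigma*B_t ~ Normal(0, sigma^2 t), E[exp(sigma*B_t)] = exp(sigma^2 t / 2); so E[X_t] = x_0 * exp((mu - sigma^2/2) t) * exp(sigma^2 t / 2) = x_0 * exp(mu t) = exp(7*t)/5.
Var(X_t) = E[X_t^2] - (E[X_t])^2 = x_0^2 * exp(2 mu t) * (exp(sigma^2 t) - 1) = (exp(t/4) - 1)*exp(14*t)/25.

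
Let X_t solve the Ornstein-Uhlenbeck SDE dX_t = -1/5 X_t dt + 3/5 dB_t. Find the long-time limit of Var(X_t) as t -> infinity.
lim Var(X_t) = 9/10

The OU SDE dX = -theta X dt + sigma dB admits the integrating factor exp(theta t): d(exp(theta t) X_t) = sigma exp(theta t) dB_t. Integrating from 0 to t gives X_t = x_0 * exp(-theta t) + sigma * int_0^t exp(-theta (t-s)) dB_s for any initial x_0. The Itô integral has variance (by the Itô isometry) sigma^2 * int_0^t exp(-2 theta (t - s)) ds = sigma^2 * (1 - exp(-2 theta t)) / (2 theta), independent of x_0.
With theta = 1/5, sigma = 3/5:
  Var(X_t) = (3/5)^2 * (1 - exp(-2*1/5 t)) / (2 * 1/5) = 9/10 - 9*exp(-2*t/5)/10.
As t -> infinity, exp(-2*1/5 t) -> 0, so the stationary variance is sigma^2 / (2 theta) = 9/10.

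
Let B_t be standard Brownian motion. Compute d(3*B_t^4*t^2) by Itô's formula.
d(3*B_t^4*t^2) = (6*B_t^2*t*(B_t^2 + 3*t)) dt + (12*B_t^3*t^2) dB_t

Itô's formula for f(t, x): d f(t, B_t) = (f_t + (1/2) f_xx) dt + f_x dB_t. Compute partials of f(t, x) = 3*t^2*x^4:
  f_t(t,x)  = 6*t*x^4
  f_x(t,x)  = 12*t^2*x^3
  f_xx(t,x) = 36*t^2*x^2
Assemble drift = f_t + (1/2) f_xx = 6*t*x^2*(3*t + x^2) and diffusion = f_x = 12*t^2*x^3. Substituting x = B_t:
  d(3*B_t^4*t^2) = (6*B_t^2*t*(B_t^2 + 3*t)) dt + (12*B_t^3*t^2) dB_t.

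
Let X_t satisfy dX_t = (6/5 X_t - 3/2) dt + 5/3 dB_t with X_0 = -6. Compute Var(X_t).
Var(X_t) = 125*exp(12*t/5)/108 - 125/108

The variance V(t) = Var(X_t) satisfies V'(t) = 2 a V(t) + c^2 with V(0) = 0 (drift coefficient is linear in X, diffusion is constant). With a = 6/5, c = 5/3, the solution is
  V(t) = (c^2 / (2 a)) * (exp(2 a t) - 1)
       = ((5/3)^2 / (2*(6/5))) * (exp((12/5) t) - 1)
       = 125*exp(12*t/5)/108 - 125/108.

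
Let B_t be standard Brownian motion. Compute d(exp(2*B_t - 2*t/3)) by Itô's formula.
d(exp(2*B_t - 2*t/3)) = (4*exp(2*B_t - 2*t/3)/3) dt + (2*exp(2*B_t - 2*t/3)) dB_t

Itô's formula for f(t, x): d f(t, B_t) = (f_t + (1/2) f_xx) dt + f_x dB_t. Compute partials of f(t, x) = exp(-2*t/3 + 2*x):
  f_t(t,x)  = -2*exp(-2*t/3 + 2*x)/3
  f_x(t,x)  = 2*exp(-2*t/3 + 2*x)
  f_xx(t,x) = 4*exp(-2*t/3 + 2*x)
Assemble drift = f_t + (1/2) f_xx = 4*exp(-2*t/3 + 2*x)/3 and diffusion = f_x = 2*exp(-2*t/3 + 2*x). Substituting x = B_t:
  d(exp(2*B_t - 2*t/3)) = (4*exp(2*B_t - 2*t/3)/3) dt + (2*exp(2*B_t - 2*t/3)) dB_t.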